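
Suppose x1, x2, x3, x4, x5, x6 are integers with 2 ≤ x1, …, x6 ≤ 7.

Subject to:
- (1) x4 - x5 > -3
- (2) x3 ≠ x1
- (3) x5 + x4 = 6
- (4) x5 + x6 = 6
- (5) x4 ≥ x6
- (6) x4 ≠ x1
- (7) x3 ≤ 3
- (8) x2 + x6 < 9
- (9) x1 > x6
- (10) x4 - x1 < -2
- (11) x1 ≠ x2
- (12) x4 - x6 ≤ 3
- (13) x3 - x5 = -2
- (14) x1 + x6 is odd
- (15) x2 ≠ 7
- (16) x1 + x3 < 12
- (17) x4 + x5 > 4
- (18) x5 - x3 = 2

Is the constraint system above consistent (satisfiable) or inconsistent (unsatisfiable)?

Satisfiable

One satisfying assignment is x1 = 7, x2 = 6, x3 = 2, x4 = 2, x5 = 4, x6 = 2.
For the less obvious constraints — constraint 1: x4 - x5 = -2; constraint 3: x5 + x4 = 6 — and the others hold by inspection.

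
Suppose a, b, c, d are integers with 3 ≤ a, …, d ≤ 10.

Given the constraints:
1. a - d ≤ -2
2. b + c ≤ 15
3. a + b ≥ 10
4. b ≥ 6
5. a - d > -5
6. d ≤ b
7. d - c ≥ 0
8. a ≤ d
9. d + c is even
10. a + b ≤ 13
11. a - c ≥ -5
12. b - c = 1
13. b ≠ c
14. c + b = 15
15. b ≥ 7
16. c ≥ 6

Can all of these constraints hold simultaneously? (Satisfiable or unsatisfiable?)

Setting (a, b, c, d) = (4, 8, 7, 7) satisfies everything: constraint 1: a - d = -3; constraint 2: b + c = 15, and the others follow.

Satisfiable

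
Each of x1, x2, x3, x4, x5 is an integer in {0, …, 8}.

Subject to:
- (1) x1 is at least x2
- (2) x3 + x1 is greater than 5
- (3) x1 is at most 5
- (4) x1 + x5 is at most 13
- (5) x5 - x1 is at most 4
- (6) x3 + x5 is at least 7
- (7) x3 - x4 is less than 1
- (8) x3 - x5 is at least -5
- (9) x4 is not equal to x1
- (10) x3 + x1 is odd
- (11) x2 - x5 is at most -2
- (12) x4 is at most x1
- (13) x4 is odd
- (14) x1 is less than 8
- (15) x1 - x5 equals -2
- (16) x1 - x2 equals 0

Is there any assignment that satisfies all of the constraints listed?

Satisfiable

Take x1 = 4, x2 = 4, x3 = 3, x4 = 3, x5 = 6. Then constraint 2: x3 + x1 = 7; constraint 4: x1 + x5 = 10, and every other listed constraint is also met.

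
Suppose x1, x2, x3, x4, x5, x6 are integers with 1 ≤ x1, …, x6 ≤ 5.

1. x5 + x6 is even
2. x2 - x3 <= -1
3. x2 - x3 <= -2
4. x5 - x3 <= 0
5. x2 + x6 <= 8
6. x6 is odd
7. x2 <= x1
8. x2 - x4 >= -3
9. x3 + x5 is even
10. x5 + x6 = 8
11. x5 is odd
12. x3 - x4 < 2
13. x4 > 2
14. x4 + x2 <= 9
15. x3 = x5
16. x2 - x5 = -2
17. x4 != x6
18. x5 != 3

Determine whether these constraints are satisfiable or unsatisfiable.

Satisfiable

Try x1 = 5, x2 = 3, x3 = 5, x4 = 5, x5 = 5, x6 = 3.
Check constraint 2: x2 - x3 = -2; constraint 3: x2 - x3 = -2; constraint 4: x5 - x3 = 0. The remaining constraints are straightforward to verify.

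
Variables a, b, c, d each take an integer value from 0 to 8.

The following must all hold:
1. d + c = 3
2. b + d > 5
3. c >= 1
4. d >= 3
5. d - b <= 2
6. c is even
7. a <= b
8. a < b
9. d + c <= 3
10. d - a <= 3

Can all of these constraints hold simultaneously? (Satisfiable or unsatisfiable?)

Unsatisfiable

From constraint 4: d ≥ 3. From constraint 3: c ≥ 1. Hence d + c ≥ 4. But constraint 9 requires d + c ≤ 3, and 3 < 4. Contradiction.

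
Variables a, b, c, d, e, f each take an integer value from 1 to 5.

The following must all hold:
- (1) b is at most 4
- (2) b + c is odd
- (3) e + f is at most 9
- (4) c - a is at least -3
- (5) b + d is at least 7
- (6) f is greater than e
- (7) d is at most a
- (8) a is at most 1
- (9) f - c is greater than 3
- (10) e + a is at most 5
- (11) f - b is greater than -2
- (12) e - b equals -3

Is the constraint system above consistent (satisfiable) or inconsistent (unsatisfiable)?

From constraint 1: b ≤ 4. From constraints 7 and 8: d ≤ a ≤ 1. Hence b + d ≤ 5. But constraint 5 requires b + d ≥ 7, and 7 > 5. Contradiction.

Unsatisfiable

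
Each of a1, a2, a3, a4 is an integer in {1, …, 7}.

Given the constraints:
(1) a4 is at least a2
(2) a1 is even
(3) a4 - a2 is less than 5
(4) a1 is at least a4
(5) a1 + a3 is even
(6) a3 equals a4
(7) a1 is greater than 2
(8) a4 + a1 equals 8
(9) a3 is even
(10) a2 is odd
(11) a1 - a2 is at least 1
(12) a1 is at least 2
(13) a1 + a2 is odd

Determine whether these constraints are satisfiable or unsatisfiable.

Satisfiable

One satisfying assignment is a1 = 4, a2 = 1, a3 = 4, a4 = 4.
For the less obvious constraints — constraint 3: a4 - a2 = 3; constraint 8: a4 + a1 = 8; constraint 11: a1 - a2 = 3 — and the others hold by inspection.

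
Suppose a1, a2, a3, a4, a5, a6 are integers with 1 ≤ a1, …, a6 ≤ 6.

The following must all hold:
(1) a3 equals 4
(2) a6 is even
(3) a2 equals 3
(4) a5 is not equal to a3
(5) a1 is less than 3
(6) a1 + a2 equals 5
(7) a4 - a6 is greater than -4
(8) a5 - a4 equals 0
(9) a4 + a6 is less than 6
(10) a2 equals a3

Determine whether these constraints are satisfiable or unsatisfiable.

Unsatisfiable

Constraint 3 fixes a2 = 3 and constraint 1 fixes a3 = 4, but constraint 10 requires a2 = a3. Since 3 ≠ 4, contradiction.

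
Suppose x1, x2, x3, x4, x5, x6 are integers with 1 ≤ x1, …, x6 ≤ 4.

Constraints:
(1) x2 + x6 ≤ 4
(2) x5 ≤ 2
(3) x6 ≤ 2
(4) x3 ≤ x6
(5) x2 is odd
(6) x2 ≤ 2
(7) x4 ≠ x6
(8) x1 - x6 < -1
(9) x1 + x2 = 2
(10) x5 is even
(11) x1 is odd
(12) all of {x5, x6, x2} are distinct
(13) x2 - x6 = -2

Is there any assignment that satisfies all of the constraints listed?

Constraints 2, 3, and 6 confine each of x5, x6, x2 to the 2 values {1, 2} (the domain already gives each ≥ 1).
Constraint 12 requires all 3 of them to be distinct, but only 2 values are available — impossible by the pigeonhole principle.

Unsatisfiable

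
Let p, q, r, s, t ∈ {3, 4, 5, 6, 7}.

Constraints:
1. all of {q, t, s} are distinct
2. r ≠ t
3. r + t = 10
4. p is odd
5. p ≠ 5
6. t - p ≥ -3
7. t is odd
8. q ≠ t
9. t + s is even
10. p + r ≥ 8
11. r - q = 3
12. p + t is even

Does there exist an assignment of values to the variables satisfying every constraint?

Satisfiable

Try p = 3, q = 4, r = 7, s = 7, t = 3.
Check constraint 3: r + t = 10; constraint 6: t - p = 0. The remaining constraints are straightforward to verify.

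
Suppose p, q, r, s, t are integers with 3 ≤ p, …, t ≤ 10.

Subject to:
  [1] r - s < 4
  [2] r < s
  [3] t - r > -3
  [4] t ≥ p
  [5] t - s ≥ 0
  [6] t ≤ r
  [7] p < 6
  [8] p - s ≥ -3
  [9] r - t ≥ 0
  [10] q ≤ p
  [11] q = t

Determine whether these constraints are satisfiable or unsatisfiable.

Constraints 2, 5, and 9 give t ≤ r, r < s, s ≤ t. Chaining: t ≤ r < s ≤ t, which forces t < t — impossible.

Unsatisfiable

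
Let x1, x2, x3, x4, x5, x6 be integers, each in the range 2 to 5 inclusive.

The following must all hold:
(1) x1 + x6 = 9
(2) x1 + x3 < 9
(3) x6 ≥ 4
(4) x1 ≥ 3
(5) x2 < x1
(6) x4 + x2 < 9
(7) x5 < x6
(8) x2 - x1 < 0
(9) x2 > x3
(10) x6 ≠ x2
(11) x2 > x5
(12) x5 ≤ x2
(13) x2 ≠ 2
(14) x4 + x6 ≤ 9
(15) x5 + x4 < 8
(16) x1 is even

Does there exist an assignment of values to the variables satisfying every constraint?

Satisfiable

The assignment x1 = 4, x2 = 3, x3 = 2, x4 = 4, x5 = 2, x6 = 5 works:
  constraint 1 holds since x1 + x6 = 9.
  constraint 2 holds since x1 + x3 = 6.
The rest check out directly.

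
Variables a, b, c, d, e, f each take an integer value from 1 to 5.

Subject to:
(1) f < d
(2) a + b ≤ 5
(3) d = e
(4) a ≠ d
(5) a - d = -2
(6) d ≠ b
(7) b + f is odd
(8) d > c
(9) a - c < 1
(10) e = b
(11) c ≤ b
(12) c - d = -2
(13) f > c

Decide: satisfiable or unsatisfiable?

From constraints 3 and 10, d = e = b, so d = b. But constraint 6 says d ≠ b. Contradiction.

Unsatisfiable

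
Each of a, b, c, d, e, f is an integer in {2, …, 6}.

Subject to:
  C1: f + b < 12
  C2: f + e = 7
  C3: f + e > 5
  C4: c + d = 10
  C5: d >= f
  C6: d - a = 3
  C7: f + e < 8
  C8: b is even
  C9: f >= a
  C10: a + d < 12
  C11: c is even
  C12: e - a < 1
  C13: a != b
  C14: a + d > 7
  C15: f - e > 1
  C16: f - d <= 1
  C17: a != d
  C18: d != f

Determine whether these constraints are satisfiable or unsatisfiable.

Satisfiable

Take a = 3, b = 6, c = 4, d = 6, e = 2, f = 5. Then constraint 1: f + b = 11; constraint 2: f + e = 7; constraint 3: f + e = 7, and every other listed constraint is also met.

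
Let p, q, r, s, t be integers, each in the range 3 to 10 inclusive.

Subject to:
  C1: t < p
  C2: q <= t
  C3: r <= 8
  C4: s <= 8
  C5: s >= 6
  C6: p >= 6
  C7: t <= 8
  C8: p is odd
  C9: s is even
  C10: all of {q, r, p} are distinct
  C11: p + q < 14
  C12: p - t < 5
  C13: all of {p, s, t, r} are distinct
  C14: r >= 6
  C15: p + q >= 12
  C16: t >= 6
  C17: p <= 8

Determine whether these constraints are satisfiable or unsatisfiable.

Unsatisfiable

Constraints 3, 4, 5, 6, 7, 14, 16, and 17 confine each of p, s, t, r to the 3 values {6, …, 8}.
Constraint 13 requires all 4 of them to be distinct, but only 3 values are available — impossible by the pigeonhole principle.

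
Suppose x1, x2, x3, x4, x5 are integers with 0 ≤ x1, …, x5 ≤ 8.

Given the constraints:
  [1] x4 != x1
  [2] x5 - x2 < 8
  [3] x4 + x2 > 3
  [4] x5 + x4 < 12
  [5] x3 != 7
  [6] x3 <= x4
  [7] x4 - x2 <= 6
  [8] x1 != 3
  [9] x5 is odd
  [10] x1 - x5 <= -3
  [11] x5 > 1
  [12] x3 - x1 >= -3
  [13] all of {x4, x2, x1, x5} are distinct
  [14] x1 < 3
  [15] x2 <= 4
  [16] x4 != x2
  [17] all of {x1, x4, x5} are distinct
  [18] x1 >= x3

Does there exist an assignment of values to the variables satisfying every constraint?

Try x1 = 2, x2 = 0, x3 = 0, x4 = 6, x5 = 5.
Check constraint 2: x5 - x2 = 5; constraint 3: x4 + x2 = 6. The remaining constraints are straightforward to verify.

Satisfiable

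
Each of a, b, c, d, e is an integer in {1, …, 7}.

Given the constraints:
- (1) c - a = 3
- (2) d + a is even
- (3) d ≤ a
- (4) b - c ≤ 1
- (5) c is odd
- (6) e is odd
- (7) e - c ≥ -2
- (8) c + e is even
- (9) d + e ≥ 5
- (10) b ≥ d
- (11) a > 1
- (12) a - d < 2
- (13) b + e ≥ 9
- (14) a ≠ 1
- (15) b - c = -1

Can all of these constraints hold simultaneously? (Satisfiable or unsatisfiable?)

Satisfiable

Try a = 2, b = 4, c = 5, d = 2, e = 5.
Check constraint 1: c - a = 3; constraint 4: b - c = -1; constraint 7: e - c = 0. The remaining constraints are straightforward to verify.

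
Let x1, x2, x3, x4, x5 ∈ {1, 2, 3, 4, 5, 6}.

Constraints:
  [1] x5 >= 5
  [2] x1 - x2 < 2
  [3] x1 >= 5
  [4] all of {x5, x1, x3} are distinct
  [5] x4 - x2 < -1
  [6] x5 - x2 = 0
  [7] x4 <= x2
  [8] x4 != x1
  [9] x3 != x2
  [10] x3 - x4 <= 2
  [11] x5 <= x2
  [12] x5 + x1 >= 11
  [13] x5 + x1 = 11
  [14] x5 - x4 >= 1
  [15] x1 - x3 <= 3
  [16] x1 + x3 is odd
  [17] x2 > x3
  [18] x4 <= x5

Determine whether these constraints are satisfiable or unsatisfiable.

Satisfiable

Try x1 = 5, x2 = 6, x3 = 4, x4 = 4, x5 = 6.
Check constraint 2: x1 - x2 = -1; constraint 5: x4 - x2 = -2; constraint 6: x5 - x2 = 0. The remaining constraints are straightforward to verify.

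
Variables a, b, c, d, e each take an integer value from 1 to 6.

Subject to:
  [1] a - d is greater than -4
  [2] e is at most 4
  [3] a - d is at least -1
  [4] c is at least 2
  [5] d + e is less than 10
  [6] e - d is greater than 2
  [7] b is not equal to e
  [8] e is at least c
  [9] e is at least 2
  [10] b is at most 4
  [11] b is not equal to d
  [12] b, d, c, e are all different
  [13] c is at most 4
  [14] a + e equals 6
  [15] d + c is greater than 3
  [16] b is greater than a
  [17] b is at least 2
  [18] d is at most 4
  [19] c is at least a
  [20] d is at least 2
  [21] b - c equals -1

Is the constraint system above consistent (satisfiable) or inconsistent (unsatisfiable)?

Unsatisfiable

Constraints 2, 4, 9, 10, 13, 17, 18, and 20 confine each of b, d, c, e to the 3 values {2, …, 4}.
Constraint 12 requires all 4 of them to be distinct, but only 3 values are available — impossible by the pigeonhole principle.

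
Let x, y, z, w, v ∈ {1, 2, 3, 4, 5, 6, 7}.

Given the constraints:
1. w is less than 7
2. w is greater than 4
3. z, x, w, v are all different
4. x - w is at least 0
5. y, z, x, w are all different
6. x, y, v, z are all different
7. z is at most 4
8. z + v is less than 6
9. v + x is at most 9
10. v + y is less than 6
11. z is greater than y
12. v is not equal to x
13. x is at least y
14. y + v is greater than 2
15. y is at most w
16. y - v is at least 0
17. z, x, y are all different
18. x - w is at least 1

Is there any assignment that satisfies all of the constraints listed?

One satisfying assignment is x = 7, y = 2, z = 4, w = 5, v = 1.
For the less obvious constraints — constraint 4: x - w = 2; constraint 8: z + v = 5 — and the others hold by inspection.

Satisfiable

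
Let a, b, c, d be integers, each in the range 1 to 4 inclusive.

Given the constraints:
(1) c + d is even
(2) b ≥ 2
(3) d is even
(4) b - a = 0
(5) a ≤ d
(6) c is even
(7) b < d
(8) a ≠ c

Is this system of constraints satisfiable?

One satisfying assignment is a = 3, b = 3, c = 4, d = 4.
For the less obvious constraints — constraint 1: c + d = 8 is even; constraint 3: d = 4 is even; constraint 4: b - a = 0 — and the others hold by inspection.

Satisfiable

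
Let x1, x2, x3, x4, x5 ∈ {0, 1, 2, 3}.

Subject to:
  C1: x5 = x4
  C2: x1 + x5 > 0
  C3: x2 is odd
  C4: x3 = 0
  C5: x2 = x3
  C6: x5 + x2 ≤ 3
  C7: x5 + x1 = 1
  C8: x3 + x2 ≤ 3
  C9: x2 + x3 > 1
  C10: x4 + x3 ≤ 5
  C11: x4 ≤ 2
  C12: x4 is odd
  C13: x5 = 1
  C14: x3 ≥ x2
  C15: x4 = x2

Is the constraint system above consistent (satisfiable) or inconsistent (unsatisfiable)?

Constraint 13 fixes x5 = 1 and constraint 4 fixes x3 = 0. Constraints 1, 5, and 15 give x5 = x4 = x2 = x3, so x5 = x3. But 1 ≠ 0 — contradiction.

Unsatisfiable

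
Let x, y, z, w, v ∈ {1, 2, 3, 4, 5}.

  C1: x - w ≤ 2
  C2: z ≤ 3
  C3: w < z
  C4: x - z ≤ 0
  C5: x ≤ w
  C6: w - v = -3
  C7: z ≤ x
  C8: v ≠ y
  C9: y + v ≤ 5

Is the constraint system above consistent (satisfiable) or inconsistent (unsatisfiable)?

Unsatisfiable

Constraints 3, 5, and 7 give z ≤ x, x ≤ w, w < z. Chaining: z ≤ x ≤ w < z, which forces z < z — impossible.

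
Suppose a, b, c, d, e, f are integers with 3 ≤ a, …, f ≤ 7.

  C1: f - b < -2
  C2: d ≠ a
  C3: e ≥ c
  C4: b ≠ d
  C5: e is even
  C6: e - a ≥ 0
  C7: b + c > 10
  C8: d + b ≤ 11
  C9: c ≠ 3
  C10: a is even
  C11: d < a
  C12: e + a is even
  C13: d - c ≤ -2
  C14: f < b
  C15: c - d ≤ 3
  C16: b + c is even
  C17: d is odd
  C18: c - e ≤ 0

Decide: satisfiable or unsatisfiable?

Satisfiable

Take a = 4, b = 7, c = 5, d = 3, e = 6, f = 4. Then constraint 1: f - b = -3; constraint 6: e - a = 2; constraint 7: b + c = 12, and every other listed constraint is also met.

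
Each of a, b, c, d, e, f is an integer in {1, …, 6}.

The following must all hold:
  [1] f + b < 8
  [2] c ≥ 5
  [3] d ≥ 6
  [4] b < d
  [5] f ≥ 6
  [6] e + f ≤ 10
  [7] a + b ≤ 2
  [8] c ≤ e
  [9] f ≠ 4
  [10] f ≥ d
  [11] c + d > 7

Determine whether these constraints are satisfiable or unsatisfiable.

Unsatisfiable

From constraints 2 and 8: e ≥ c ≥ 5. From constraints 3 and 10: f ≥ d ≥ 6. Hence e + f ≥ 11. But constraint 6 requires e + f ≤ 10, and 10 < 11. Contradiction.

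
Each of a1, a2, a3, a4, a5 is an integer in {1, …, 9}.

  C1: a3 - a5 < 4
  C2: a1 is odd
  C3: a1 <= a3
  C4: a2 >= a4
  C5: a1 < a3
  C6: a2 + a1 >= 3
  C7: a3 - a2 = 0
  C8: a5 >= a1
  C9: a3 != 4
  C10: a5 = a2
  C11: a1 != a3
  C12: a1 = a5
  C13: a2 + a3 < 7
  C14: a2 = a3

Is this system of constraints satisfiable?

Unsatisfiable

From constraints 10, 12, and 14, a1 = a5 = a2 = a3, so a1 = a3. But constraint 11 says a1 ≠ a3. Contradiction.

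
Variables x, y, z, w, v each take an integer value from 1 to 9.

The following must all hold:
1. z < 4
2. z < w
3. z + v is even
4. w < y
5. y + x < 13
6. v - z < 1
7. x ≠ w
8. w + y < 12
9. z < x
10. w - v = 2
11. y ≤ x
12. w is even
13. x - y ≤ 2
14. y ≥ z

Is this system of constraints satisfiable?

Satisfiable

The assignment x = 7, y = 5, z = 2, w = 4, v = 2 works:
  constraint 5 holds since y + x = 12.
  constraint 6 holds since v - z = 0.
The rest check out directly.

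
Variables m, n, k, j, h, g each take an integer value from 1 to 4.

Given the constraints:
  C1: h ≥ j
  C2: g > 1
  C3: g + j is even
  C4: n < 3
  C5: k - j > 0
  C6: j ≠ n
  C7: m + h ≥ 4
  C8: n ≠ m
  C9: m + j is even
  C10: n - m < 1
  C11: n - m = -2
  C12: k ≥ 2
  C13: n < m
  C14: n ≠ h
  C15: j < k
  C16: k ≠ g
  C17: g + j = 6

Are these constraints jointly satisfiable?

Try m = 3, n = 1, k = 4, j = 3, h = 3, g = 3.
Check constraint 5: k - j = 1; constraint 7: m + h = 6. The remaining constraints are straightforward to verify.

Satisfiable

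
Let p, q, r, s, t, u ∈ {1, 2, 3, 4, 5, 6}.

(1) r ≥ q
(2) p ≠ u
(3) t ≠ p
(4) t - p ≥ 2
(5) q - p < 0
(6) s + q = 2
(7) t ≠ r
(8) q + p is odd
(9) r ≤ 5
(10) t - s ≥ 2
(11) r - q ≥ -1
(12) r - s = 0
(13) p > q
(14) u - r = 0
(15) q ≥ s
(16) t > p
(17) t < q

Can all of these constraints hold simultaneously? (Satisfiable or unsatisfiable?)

Constraints 5, 16, and 17 give p < t, t < q, q < p. Chaining: p < t < q < p, which forces p < p — impossible.

Unsatisfiable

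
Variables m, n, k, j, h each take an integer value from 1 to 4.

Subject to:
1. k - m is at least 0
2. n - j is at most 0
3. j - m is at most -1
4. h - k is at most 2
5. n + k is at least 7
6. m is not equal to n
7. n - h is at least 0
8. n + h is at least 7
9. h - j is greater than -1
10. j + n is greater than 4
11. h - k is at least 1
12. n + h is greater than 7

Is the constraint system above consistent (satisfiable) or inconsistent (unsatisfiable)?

Unsatisfiable

Constraints 1, 2, 3, 7, and 11 give j − n ≥ 0, n − h ≥ 0, h − k ≥ 1, k − m ≥ 0, m − j ≥ 1.
Adding all 5 inequalities: the left sides telescope to 0, and the right sides sum to 0 + 0 + 1 + 0 + 1 = 2. So 0 ≥ 2, which is false.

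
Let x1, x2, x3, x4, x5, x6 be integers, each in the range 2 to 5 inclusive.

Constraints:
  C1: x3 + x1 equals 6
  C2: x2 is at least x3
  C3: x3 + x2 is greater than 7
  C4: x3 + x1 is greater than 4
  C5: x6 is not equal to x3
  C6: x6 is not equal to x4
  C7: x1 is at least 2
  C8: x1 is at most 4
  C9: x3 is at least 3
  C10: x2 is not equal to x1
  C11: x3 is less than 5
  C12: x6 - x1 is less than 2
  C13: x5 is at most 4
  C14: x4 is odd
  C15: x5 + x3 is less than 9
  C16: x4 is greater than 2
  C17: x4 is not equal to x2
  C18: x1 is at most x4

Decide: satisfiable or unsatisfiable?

Satisfiable

Setting (x1, x2, x3, x4, x5, x6) = (2, 4, 4, 5, 2, 2) satisfies everything: constraint 1: x3 + x1 = 6; constraint 3: x3 + x2 = 8; constraint 4: x3 + x1 = 6, and the others follow.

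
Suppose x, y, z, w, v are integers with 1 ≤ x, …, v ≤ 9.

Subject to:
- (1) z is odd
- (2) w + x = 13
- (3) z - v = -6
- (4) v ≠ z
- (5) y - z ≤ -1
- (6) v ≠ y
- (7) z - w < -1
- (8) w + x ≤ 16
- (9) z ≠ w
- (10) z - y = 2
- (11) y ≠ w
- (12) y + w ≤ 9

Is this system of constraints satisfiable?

Try x = 7, y = 1, z = 3, w = 6, v = 9.
Check constraint 2: w + x = 13; constraint 3: z - v = -6. The remaining constraints are straightforward to verify.

Satisfiable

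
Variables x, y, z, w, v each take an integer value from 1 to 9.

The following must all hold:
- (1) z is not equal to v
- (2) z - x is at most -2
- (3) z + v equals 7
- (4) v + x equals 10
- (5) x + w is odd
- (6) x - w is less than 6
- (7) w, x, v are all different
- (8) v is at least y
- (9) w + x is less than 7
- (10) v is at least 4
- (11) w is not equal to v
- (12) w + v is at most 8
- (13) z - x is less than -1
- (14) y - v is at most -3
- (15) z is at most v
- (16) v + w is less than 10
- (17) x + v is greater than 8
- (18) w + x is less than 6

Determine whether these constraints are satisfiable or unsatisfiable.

The assignment x = 4, y = 1, z = 1, w = 1, v = 6 works:
  constraint 2 holds since z - x = -3.
  constraint 3 holds since z + v = 7.
  constraint 4 holds since v + x = 10.
The rest check out directly.

Satisfiable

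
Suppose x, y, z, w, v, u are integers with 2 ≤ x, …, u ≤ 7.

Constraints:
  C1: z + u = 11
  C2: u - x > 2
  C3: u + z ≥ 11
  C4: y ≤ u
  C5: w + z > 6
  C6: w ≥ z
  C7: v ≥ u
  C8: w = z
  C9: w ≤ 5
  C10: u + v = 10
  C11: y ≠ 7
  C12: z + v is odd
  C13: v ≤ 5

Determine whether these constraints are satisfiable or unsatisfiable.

Unsatisfiable

From constraints 7 and 13: u ≤ v ≤ 5. From constraints 6 and 9: z ≤ w ≤ 5. Hence u + z ≤ 10. But constraint 3 requires u + z ≥ 11, and 11 > 10. Contradiction.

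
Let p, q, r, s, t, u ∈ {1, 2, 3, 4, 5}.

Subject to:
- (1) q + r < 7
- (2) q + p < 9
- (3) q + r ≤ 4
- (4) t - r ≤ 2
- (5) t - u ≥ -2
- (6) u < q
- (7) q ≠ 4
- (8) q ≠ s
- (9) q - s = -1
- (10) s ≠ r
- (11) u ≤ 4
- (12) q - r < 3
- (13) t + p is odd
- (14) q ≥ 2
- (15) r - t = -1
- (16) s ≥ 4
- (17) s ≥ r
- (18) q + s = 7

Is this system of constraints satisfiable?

The assignment p = 3, q = 3, r = 1, s = 4, t = 2, u = 2 works:
  constraint 1 holds since q + r = 4.
  constraint 2 holds since q + p = 6.
  constraint 3 holds since q + r = 4.
The rest check out directly.

Satisfiable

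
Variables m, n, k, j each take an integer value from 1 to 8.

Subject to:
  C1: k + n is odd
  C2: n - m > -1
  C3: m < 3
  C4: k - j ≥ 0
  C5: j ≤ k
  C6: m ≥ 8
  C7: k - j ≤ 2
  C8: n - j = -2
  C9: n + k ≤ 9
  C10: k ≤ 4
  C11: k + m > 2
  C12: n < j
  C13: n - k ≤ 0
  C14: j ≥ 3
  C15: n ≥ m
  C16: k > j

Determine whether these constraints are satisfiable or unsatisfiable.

Unsatisfiable

From constraints 6 and 15: n ≥ m ≥ 8. From constraints 5 and 14: k ≥ j ≥ 3. Hence n + k ≥ 11. But constraint 9 requires n + k ≤ 9, and 9 < 11. Contradiction.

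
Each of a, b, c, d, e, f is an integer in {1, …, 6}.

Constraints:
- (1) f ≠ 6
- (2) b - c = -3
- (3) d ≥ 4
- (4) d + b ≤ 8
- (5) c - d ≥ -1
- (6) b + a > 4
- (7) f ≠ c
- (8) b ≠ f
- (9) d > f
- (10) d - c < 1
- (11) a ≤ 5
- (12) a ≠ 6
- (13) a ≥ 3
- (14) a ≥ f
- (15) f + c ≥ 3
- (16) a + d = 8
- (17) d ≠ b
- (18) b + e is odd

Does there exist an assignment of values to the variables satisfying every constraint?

Satisfiable

Try a = 4, b = 2, c = 5, d = 4, e = 1, f = 1.
Check constraint 2: b - c = -3; constraint 4: d + b = 6; constraint 5: c - d = 1. The remaining constraints are straightforward to verify.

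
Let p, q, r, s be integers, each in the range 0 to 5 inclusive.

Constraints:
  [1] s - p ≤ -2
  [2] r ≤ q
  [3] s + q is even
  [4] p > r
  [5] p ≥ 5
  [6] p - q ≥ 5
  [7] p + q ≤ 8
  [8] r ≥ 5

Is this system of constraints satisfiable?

Unsatisfiable

From constraint 5: p ≥ 5. From constraints 2 and 8: q ≥ r ≥ 5. Hence p + q ≥ 10. But constraint 7 requires p + q ≤ 8, and 8 < 10. Contradiction.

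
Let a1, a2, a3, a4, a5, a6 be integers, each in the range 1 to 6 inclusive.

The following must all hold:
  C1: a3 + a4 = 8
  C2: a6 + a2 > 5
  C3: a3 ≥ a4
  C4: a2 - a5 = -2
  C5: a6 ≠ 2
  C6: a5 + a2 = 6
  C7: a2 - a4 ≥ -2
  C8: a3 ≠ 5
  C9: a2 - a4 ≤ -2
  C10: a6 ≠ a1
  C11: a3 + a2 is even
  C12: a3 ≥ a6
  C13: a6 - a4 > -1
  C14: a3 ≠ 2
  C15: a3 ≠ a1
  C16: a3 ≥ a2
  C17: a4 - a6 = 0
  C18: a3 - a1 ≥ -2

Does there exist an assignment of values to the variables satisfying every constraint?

Satisfiable

Take a1 = 5, a2 = 2, a3 = 4, a4 = 4, a5 = 4, a6 = 4. Then constraint 1: a3 + a4 = 8; constraint 2: a6 + a2 = 6; constraint 4: a2 - a5 = -2, and every other listed constraint is also met.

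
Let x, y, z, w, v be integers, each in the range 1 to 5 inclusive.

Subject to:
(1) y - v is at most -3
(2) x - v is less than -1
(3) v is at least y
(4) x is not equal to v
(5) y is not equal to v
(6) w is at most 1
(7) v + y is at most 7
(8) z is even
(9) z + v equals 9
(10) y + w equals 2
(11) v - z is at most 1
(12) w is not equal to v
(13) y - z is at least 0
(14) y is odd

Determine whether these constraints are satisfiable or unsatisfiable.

Constraints 1, 11, and 13 give v − y ≥ 3, y − z ≥ 0, z − v ≥ -1.
Adding all 3 inequalities: the left sides telescope to 0, and the right sides sum to 3 + 0 + (-1) = 2. So 0 ≥ 2, which is false.

Unsatisfiable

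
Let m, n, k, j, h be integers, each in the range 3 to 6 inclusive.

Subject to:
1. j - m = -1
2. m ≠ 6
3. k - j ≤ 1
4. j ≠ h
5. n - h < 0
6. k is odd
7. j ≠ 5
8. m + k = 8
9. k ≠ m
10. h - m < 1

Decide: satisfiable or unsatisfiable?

Satisfiable

Try m = 5, n = 4, k = 3, j = 4, h = 5.
Check constraint 1: j - m = -1; constraint 3: k - j = -1; constraint 5: n - h = -1. The remaining constraints are straightforward to verify.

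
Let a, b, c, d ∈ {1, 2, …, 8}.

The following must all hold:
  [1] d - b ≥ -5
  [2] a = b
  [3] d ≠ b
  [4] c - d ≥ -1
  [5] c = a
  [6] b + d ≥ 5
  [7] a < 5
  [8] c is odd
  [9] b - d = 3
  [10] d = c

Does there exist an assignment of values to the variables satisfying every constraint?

Unsatisfiable

From constraints 2, 5, and 10, d = c = a = b, so d = b. But constraint 3 says d ≠ b. Contradiction.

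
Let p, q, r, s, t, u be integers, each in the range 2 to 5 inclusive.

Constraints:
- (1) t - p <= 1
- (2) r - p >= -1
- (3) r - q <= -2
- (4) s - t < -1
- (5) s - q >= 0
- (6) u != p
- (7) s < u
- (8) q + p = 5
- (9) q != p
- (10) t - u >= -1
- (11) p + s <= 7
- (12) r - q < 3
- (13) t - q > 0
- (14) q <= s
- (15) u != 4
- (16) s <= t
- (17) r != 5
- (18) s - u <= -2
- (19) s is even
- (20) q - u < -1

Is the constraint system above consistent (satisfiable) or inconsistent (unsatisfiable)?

Constraints 1, 2, 3, 5, 10, and 18 give r − p ≥ -1, p − t ≥ -1, t − u ≥ -1, u − s ≥ 2, s − q ≥ 0, q − r ≥ 2.
Adding all 6 inequalities: the left sides telescope to 0, and the right sides sum to (-1) + (-1) + (-1) + 2 + 0 + 2 = 1. So 0 ≥ 1, which is false.

Unsatisfiable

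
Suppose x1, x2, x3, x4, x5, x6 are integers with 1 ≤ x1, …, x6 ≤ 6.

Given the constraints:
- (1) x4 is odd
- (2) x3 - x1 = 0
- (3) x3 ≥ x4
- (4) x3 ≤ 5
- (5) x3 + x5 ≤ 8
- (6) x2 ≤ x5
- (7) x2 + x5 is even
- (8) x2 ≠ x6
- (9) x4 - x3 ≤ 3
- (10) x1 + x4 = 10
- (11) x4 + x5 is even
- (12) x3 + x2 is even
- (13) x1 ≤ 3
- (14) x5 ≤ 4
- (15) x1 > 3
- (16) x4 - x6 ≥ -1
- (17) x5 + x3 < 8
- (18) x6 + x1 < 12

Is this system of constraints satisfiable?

Unsatisfiable

From constraint 13: x1 ≤ 3. From constraints 3 and 4: x4 ≤ x3 ≤ 5. Hence x1 + x4 ≤ 8. But constraint 10 requires x1 + x4 = 10, and 10 > 8. Contradiction.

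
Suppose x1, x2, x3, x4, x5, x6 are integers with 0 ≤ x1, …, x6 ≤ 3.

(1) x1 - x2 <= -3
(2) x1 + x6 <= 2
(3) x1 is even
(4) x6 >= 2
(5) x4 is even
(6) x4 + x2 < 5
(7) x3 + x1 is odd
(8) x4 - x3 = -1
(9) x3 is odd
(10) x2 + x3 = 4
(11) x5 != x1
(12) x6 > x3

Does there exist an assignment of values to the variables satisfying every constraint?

Satisfiable

Setting (x1, x2, x3, x4, x5, x6) = (0, 3, 1, 0, 2, 2) satisfies everything: constraint 1: x1 - x2 = -3; constraint 2: x1 + x6 = 2, and the others follow.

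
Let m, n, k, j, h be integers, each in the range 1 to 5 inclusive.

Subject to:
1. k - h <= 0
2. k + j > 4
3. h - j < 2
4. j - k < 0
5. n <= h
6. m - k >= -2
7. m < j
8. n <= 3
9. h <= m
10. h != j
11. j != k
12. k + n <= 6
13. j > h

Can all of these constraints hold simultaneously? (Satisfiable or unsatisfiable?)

Constraints 1, 4, 7, and 9 give m < j, j < k, k ≤ h, h ≤ m. Chaining: m < j < k ≤ h ≤ m, which forces m < m — impossible.

Unsatisfiable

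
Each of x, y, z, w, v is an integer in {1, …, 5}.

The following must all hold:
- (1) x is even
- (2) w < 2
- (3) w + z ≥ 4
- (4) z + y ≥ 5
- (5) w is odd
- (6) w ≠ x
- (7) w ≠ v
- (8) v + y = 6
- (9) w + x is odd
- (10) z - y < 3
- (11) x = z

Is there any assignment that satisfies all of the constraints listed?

One satisfying assignment is x = 4, y = 3, z = 4, w = 1, v = 3.
For the less obvious constraints — constraint 3: w + z = 5; constraint 4: z + y = 7 — and the others hold by inspection.

Satisfiable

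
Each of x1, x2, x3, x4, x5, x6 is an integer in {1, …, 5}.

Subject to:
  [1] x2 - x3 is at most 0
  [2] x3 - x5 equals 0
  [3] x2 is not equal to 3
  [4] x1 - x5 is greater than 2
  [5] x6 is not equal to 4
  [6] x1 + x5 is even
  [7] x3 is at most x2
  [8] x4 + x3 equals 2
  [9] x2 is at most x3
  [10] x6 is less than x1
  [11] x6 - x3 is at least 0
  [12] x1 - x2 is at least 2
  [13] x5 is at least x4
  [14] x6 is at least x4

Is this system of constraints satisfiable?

Satisfiable

Take x1 = 5, x2 = 1, x3 = 1, x4 = 1, x5 = 1, x6 = 2. Then constraint 1: x2 - x3 = 0; constraint 2: x3 - x5 = 0; constraint 4: x1 - x5 = 4, and every other listed constraint is also met.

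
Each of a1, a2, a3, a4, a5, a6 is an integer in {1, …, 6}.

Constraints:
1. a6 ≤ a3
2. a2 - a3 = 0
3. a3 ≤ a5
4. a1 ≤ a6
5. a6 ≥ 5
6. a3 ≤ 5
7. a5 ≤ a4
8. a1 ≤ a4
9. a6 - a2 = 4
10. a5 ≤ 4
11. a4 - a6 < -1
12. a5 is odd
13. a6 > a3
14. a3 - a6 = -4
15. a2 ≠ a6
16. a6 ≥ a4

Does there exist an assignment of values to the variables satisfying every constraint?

From constraints 1 and 5: a3 ≥ a6 and a6 ≥ 5, so a3 ≥ 5. From constraints 3 and 10: a3 ≤ a5 and a5 ≤ 4, so a3 ≤ 4. But 4 < 5, so no value of a3 works.

Unsatisfiable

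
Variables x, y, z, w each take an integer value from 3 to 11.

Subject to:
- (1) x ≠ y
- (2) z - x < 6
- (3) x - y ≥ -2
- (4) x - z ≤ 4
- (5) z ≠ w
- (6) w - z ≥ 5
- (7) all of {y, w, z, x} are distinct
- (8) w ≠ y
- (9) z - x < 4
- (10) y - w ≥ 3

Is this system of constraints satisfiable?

Unsatisfiable

Constraints 3, 4, 6, and 10 give w − z ≥ 5, z − x ≥ -4, x − y ≥ -2, y − w ≥ 3.
Adding all 4 inequalities: the left sides telescope to 0, and the right sides sum to 5 + (-4) + (-2) + 3 = 2. So 0 ≥ 2, which is false.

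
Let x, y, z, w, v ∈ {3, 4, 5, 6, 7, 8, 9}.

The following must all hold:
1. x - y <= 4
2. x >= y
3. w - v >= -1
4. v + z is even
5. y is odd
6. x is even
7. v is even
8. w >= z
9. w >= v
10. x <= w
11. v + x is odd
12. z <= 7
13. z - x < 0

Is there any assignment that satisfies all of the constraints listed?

Constraint 7 makes v even and constraint 6 makes x even, so v + x must be even. Constraint 11 says v + x is odd — contradiction.

Unsatisfiable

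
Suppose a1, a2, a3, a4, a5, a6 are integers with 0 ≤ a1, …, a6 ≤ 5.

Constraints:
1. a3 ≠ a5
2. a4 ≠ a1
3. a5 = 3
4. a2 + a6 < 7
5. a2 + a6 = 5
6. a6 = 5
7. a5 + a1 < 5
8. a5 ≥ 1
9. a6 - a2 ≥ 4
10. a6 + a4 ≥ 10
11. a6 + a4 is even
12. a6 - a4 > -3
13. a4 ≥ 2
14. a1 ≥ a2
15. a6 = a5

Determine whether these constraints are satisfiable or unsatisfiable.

Unsatisfiable

Constraint 6 fixes a6 = 5 and constraint 3 fixes a5 = 3, but constraint 15 requires a6 = a5. Since 5 ≠ 3, contradiction.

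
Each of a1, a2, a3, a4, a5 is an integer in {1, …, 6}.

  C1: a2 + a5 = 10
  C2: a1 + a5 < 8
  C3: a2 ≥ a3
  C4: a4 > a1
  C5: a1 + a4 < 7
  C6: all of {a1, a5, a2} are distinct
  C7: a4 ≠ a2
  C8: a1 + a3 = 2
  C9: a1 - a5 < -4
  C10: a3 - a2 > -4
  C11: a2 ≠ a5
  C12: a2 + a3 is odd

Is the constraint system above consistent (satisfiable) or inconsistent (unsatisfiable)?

Satisfiable

Try a1 = 1, a2 = 4, a3 = 1, a4 = 5, a5 = 6.
Check constraint 1: a2 + a5 = 10; constraint 2: a1 + a5 = 7. The remaining constraints are straightforward to verify.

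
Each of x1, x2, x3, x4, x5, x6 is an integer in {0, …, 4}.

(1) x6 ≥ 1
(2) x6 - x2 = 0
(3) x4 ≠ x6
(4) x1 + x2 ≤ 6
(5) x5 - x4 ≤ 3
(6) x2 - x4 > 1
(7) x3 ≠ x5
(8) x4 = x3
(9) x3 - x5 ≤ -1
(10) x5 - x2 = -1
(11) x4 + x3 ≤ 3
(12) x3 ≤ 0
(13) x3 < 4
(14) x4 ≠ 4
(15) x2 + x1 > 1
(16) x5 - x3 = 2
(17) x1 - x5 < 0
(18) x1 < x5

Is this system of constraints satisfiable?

Satisfiable

Try x1 = 1, x2 = 3, x3 = 0, x4 = 0, x5 = 2, x6 = 3.
Check constraint 2: x6 - x2 = 0; constraint 4: x1 + x2 = 4; constraint 5: x5 - x4 = 2. The remaining constraints are straightforward to verify.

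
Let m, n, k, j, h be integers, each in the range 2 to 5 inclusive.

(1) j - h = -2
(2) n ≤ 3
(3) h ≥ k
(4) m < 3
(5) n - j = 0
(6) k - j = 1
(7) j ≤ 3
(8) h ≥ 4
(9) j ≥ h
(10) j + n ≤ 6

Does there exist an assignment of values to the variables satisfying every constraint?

From constraint 8: h ≥ 4. From constraints 7 and 9: h ≤ j and j ≤ 3, so h ≤ 3. But 3 < 4, so no value of h works.

Unsatisfiable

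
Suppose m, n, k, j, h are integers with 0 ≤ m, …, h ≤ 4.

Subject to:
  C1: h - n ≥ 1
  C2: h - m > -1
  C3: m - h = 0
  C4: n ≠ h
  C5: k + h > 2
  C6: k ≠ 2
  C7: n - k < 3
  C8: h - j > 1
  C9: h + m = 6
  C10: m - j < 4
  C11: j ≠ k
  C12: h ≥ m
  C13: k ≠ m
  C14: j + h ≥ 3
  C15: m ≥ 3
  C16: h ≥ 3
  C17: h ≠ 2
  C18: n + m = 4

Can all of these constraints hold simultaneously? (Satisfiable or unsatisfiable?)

Satisfiable

Take m = 3, n = 1, k = 1, j = 0, h = 3. Then constraint 1: h - n = 2; constraint 2: h - m = 0, and every other listed constraint is also met.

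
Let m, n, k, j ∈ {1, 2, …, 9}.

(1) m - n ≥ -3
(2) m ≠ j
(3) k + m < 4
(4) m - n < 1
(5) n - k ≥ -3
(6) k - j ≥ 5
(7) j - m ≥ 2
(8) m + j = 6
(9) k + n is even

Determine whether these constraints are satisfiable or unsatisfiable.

Unsatisfiable

Constraints 1, 5, 6, and 7 give j − m ≥ 2, m − n ≥ -3, n − k ≥ -3, k − j ≥ 5.
Adding all 4 inequalities: the left sides telescope to 0, and the right sides sum to 2 + (-3) + (-3) + 5 = 1. So 0 ≥ 1, which is false.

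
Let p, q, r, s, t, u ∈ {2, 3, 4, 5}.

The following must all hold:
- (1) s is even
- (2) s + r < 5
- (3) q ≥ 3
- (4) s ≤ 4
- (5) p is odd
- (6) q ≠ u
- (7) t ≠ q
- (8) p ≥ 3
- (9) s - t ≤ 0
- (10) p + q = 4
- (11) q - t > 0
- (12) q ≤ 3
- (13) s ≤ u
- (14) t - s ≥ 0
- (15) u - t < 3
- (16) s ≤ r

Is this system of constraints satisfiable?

Unsatisfiable

From constraint 8: p ≥ 3. From constraint 3: q ≥ 3. Hence p + q ≥ 6. But constraint 10 requires p + q = 4, and 4 < 6. Contradiction.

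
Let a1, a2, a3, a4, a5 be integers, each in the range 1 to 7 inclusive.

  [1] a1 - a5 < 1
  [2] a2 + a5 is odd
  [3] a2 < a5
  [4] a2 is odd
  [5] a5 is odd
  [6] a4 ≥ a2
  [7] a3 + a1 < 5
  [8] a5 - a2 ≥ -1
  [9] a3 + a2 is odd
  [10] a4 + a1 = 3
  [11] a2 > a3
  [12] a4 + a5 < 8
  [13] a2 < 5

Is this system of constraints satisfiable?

Unsatisfiable

Constraint 4 makes a2 odd and constraint 5 makes a5 odd, so a2 + a5 must be even. Constraint 2 says a2 + a5 is odd — contradiction.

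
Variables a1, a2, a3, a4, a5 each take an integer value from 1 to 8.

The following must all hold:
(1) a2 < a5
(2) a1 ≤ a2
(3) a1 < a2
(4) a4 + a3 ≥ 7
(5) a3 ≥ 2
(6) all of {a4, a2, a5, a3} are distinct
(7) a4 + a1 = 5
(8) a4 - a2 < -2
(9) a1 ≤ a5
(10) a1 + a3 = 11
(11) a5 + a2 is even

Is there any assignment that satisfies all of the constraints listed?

Satisfiable

The assignment a1 = 4, a2 = 6, a3 = 7, a4 = 1, a5 = 8 works:
  constraint 4 holds since a4 + a3 = 8.
  constraint 7 holds since a4 + a1 = 5.
  constraint 8 holds since a4 - a2 = -5.
The rest check out directly.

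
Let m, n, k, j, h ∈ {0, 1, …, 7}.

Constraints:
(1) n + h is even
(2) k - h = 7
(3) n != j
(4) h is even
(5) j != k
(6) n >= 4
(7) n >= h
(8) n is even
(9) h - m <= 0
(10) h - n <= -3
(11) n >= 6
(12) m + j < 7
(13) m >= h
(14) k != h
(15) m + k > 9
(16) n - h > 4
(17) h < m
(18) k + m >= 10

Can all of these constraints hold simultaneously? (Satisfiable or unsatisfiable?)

Satisfiable

Setting (m, n, k, j, h) = (3, 6, 7, 2, 0) satisfies everything: constraint 2: k - h = 7; constraint 9: h - m = -3, and the others follow.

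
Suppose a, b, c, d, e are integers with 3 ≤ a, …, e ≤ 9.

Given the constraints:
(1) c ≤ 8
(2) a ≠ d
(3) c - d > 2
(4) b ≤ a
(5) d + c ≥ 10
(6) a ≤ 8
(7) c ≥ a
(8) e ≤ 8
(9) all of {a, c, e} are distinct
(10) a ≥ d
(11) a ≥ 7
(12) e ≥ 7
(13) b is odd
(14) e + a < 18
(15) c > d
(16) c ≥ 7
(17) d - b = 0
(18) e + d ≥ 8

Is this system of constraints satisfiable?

Constraints 1, 6, 8, 11, 12, and 16 confine each of a, c, e to the 2 values {7, 8}.
Constraint 9 requires all 3 of them to be distinct, but only 2 values are available — impossible by the pigeonhole principle.

Unsatisfiable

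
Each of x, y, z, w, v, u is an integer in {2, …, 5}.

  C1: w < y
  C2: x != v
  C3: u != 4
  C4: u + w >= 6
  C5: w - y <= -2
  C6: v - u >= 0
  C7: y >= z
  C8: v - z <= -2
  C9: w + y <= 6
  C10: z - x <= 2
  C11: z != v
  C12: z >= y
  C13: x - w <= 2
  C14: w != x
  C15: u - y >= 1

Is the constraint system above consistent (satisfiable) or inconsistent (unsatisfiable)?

Unsatisfiable

Constraints 5, 6, 8, 10, 13, and 15 give y − w ≥ 2, w − x ≥ -2, x − z ≥ -2, z − v ≥ 2, v − u ≥ 0, u − y ≥ 1.
Adding all 6 inequalities: the left sides telescope to 0, and the right sides sum to 2 + (-2) + (-2) + 2 + 0 + 1 = 1. So 0 ≥ 1, which is false.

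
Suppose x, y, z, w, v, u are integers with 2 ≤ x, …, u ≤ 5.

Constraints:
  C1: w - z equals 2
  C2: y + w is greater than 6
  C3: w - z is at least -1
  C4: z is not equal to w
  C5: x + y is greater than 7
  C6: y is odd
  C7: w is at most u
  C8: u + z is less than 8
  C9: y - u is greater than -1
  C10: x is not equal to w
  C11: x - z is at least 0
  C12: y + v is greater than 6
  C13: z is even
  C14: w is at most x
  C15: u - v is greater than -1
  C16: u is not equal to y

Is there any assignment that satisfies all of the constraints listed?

Satisfiable

Setting (x, y, z, w, v, u) = (5, 5, 2, 4, 3, 4) satisfies everything: constraint 1: w - z = 2; constraint 2: y + w = 9; constraint 3: w - z = 2, and the others follow.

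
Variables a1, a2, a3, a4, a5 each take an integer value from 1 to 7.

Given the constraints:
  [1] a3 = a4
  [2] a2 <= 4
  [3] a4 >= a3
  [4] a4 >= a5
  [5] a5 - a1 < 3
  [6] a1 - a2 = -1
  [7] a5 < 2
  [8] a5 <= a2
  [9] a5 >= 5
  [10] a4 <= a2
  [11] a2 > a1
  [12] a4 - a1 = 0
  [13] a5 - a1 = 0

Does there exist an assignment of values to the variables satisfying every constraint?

Unsatisfiable

From constraints 4 and 9: a4 ≥ a5 and a5 ≥ 5, so a4 ≥ 5. From constraints 2 and 10: a4 ≤ a2 and a2 ≤ 4, so a4 ≤ 4. But 4 < 5, so no value of a4 works.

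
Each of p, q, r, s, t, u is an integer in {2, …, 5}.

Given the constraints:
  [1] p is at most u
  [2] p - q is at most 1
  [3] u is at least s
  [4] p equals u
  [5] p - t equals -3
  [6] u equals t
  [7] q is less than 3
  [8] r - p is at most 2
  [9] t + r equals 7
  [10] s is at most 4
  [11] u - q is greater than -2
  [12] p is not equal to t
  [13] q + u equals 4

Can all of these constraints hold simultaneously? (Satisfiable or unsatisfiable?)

From constraints 4 and 6, p = u = t, so p = t. But constraint 12 says p ≠ t. Contradiction.

Unsatisfiable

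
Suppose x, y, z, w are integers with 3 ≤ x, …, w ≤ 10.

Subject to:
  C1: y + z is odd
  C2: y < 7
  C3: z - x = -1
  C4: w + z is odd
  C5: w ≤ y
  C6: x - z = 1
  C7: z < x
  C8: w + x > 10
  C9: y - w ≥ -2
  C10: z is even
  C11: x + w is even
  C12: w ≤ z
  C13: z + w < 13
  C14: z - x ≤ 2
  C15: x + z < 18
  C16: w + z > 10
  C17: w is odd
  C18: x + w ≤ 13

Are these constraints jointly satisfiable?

Satisfiable

Setting (x, y, z, w) = (9, 3, 8, 3) satisfies everything: constraint 3: z - x = -1; constraint 6: x - z = 1, and the others follow.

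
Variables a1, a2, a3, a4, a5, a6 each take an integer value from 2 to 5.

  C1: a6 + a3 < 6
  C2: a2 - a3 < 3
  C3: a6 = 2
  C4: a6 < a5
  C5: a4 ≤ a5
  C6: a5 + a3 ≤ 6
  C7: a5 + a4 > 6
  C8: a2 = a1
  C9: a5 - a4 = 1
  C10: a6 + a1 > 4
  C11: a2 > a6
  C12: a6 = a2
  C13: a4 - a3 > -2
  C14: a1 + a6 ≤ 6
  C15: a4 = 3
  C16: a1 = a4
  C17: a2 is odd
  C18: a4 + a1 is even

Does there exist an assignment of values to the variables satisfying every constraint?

Unsatisfiable

Constraint 3 fixes a6 = 2 and constraint 15 fixes a4 = 3. Constraints 8, 12, and 16 give a6 = a2 = a1 = a4, so a6 = a4. But 2 ≠ 3 — contradiction.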